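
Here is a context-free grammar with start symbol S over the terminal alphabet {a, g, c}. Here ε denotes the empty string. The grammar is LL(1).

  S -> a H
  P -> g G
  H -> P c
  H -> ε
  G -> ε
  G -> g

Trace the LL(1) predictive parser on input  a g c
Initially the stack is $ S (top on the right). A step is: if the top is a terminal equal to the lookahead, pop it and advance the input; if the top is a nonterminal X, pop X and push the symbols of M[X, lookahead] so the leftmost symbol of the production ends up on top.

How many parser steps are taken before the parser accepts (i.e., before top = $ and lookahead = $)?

step 1: stack=$ S  input=a g c $  — expand S -> a H
step 2: stack=$ H a  input=a g c $  — match a
step 3: stack=$ H  input=g c $  — expand H -> P c
step 4: stack=$ c P  input=g c $  — expand P -> g G
step 5: stack=$ c G g  input=g c $  — match g
step 6: stack=$ c G  input=c $  — expand G -> ε
step 7: stack=$ c  input=c $  — match c
Accept reached after 7 steps.

7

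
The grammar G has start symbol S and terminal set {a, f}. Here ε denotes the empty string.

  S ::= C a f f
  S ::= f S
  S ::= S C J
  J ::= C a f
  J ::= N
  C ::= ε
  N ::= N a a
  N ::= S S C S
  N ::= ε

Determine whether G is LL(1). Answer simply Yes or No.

FIRST(S) = {a, f}
FIRST(J) = {ε, a, f}
FIRST(C) = {ε}
FIRST(N) = {ε, a, f}
FOLLOW(S) = {$, a, f}
FOLLOW(J) = {$, a, f}
FOLLOW(C) = {$, a, f}
FOLLOW(N) = {$, a, f}
Cell M[J, a] receives both J ::= C a f and J ::= N — the grammar is not LL(1).

No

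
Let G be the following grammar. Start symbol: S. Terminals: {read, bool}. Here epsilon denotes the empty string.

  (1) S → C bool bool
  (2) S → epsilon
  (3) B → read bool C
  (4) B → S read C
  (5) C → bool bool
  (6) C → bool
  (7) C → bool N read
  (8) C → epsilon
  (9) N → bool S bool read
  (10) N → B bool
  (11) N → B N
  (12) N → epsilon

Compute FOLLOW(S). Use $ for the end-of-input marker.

{$, bool, read}

FIRST(C) = {epsilon, bool}
FIRST(S) = {epsilon, bool}  (via C bool bool)
FIRST(B) = {bool, read}  (via S read C)
FIRST(N) = {epsilon, bool, read}  (via B bool, B N)
FOLLOW(S) includes $ since S is the start symbol.
FOLLOW(S): in B→S read C, S is followed by read C with FIRST {read}; in N→bool S bool read, S is followed by bool read with FIRST {bool}. Thus FOLLOW(S) = {$, bool, read}.
FOLLOW(N): in C→bool N read, N is followed by read with FIRST {read}; in N→B N, the suffix after N is empty (adds nothing new). Thus FOLLOW(N) = {read}.
FOLLOW(B): in N→B bool, B is followed by bool with FIRST {bool}; in N→B N, B is followed by N with FIRST {epsilon, bool, read}; in N→B N, the suffix after B is nullable, so FOLLOW(B) ⊇ FOLLOW(N) = {read}. Thus FOLLOW(B) = {bool, read}.
FOLLOW(C): in S→C bool bool, C is followed by bool bool with FIRST {bool}; in B→read bool C, the suffix after C is empty, so FOLLOW(C) ⊇ FOLLOW(B) = {bool, read}; in B→S read C, the suffix after C is empty, so FOLLOW(C) ⊇ FOLLOW(B) = {bool, read}. Thus FOLLOW(C) = {bool, read}.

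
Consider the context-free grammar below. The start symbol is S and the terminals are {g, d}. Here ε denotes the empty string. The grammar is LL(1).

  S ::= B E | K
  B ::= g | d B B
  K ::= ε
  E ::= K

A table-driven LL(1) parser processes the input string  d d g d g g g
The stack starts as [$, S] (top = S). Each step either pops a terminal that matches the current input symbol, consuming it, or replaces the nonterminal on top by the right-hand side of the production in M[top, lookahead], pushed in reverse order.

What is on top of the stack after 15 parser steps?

E

      Stack        Input            Action
   1  $ S          d d g d g g g $  expand S ::= B E
   2  $ E B        d d g d g g g $  expand B ::= d B B
   3  $ E B B d    d d g d g g g $  match d
   4  $ E B B      d g d g g g $    expand B ::= d B B
   5  $ E B B B d  d g d g g g $    match d
   6  $ E B B B    g d g g g $      expand B ::= g
   7  $ E B B g    g d g g g $      match g
   8  $ E B B      d g g g $        expand B ::= d B B
   9  $ E B B B d  d g g g $        match d
  10  $ E B B B    g g g $          expand B ::= g
  11  $ E B B g    g g g $          match g
  12  $ E B B      g g $            expand B ::= g
  13  $ E B g      g g $            match g
  14  $ E B        g $              expand B ::= g
  15  $ E g        g $              match g
Stack after step 15: $ E (top = E).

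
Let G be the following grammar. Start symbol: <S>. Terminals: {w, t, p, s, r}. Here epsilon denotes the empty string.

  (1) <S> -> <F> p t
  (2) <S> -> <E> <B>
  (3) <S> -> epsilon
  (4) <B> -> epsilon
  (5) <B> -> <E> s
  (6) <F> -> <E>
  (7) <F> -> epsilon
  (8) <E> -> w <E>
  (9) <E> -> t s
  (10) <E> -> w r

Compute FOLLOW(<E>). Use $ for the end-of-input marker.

FIRST(<E>): from <E>->w <E> we get {w}; from <E>->t s we get {t}; from <E>->w r we get {w}. So FIRST(<E>) = {t, w}.
FIRST(<B>): from <B>->epsilon we get {epsilon}; from <B>-><E> s we get {t, w}. So FIRST(<B>) = {epsilon, t, w}.
FIRST(<F>): from <F>-><E> we get {t, w}; from <F>->epsilon we get {epsilon}. So FIRST(<F>) = {epsilon, t, w}.
FIRST(<S>): from <S>-><F> p t we get {p, t, w}; from <S>-><E> <B> we get {t, w}; from <S>->epsilon we get {epsilon}. So FIRST(<S>) = {epsilon, p, t, w}.
FOLLOW(<S>) includes $ since <S> is the start symbol.
FOLLOW(<S>): <S> appears on no right-hand side. Thus FOLLOW(<S>) = {$}.
FOLLOW(<B>): in <S>-><E> <B>, the suffix after <B> is empty, so FOLLOW(<B>) ⊇ FOLLOW(<S>) = {$}. Thus FOLLOW(<B>) = {$}.
FOLLOW(<F>): in <S>-><F> p t, <F> is followed by p t with FIRST {p}. Thus FOLLOW(<F>) = {p}.
FOLLOW(<E>): in <S>-><E> <B>, <E> is followed by <B> with FIRST {epsilon, t, w}; in <S>-><E> <B>, the suffix after <E> is nullable, so FOLLOW(<E>) ⊇ FOLLOW(<S>) = {$}; in <B>-><E> s, <E> is followed by s with FIRST {s}; in <F>-><E>, the suffix after <E> is empty, so FOLLOW(<E>) ⊇ FOLLOW(<F>) = {p}; in <E>->w <E>, the suffix after <E> is empty (adds nothing new). Thus FOLLOW(<E>) = {$, p, s, t, w}.

{$, p, s, t, w}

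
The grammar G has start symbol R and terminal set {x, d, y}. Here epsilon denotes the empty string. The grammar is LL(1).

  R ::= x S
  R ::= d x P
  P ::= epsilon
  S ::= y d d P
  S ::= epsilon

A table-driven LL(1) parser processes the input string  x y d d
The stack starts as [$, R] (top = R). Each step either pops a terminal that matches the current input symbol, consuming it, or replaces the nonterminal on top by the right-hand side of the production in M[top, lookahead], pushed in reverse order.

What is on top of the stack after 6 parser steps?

     Stack      Input      Action
  1  $ R        x y d d $  expand R ::= x S
  2  $ S x      x y d d $  match x
  3  $ S        y d d $    expand S ::= y d d P
  4  $ P d d y  y d d $    match y
  5  $ P d d    d d $      match d
  6  $ P d      d $        match d
Stack after step 6: $ P (top = P).

P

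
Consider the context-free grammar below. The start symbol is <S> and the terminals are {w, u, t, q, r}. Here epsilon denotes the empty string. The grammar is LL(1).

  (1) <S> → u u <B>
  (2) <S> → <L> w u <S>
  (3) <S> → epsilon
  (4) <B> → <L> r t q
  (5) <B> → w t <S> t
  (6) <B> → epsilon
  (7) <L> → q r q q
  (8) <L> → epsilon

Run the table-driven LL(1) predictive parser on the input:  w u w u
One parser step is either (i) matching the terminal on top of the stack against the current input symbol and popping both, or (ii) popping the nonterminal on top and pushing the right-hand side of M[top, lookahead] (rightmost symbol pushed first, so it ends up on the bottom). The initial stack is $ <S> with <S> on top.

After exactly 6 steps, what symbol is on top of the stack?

step 1: stack=$ <S>  input=w u w u $  — expand <S> → <L> w u <S>
step 2: stack=$ <S> u w <L>  input=w u w u $  — expand <L> → epsilon
step 3: stack=$ <S> u w  input=w u w u $  — match w
step 4: stack=$ <S> u  input=u w u $  — match u
step 5: stack=$ <S>  input=w u $  — expand <S> → <L> w u <S>
step 6: stack=$ <S> u w <L>  input=w u $  — expand <L> → epsilon
Stack after step 6: $ <S> u w (top = w).

w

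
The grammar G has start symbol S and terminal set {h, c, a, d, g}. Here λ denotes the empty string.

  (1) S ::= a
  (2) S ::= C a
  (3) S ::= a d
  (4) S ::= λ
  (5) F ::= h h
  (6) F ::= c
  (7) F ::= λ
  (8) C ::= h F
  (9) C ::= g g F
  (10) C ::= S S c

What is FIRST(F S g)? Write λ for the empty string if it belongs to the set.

{a, c, g, h}

FIRST(F) = {λ, c, h}
FIRST(S) = {λ, a, c, g, h}  (via C a)
FIRST(C) = {a, c, g, h}  (via S S c)
FIRST(F S g): take FIRST of each symbol in turn, carrying on past any symbol whose FIRST contains λ; result {a, c, g, h}.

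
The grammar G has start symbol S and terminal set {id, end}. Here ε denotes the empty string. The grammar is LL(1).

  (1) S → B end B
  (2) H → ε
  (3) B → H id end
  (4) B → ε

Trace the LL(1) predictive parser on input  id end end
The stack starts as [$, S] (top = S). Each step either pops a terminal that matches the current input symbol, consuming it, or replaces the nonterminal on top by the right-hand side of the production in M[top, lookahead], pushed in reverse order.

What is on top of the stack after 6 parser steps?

     Stack             Input         Action
  1  $ S               id end end $  expand S → B end B
  2  $ B end B         id end end $  expand B → H id end
  3  $ B end end id H  id end end $  expand H → ε
  4  $ B end end id    id end end $  match id
  5  $ B end end       end end $     match end
  6  $ B end           end $         match end
Stack after step 6: $ B (top = B).

B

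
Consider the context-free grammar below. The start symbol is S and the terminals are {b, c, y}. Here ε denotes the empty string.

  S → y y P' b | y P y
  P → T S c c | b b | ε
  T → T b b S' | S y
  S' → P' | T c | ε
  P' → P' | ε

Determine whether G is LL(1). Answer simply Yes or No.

No

FIRST(S) = {y}
FIRST(P) = {ε, b, y}
FIRST(T) = {y}
FIRST(S') = {ε, y}
FIRST(P') = {ε}
FOLLOW(S) = {$, c, y}
FOLLOW(P) = {y}
FOLLOW(T) = {b, c, y}
FOLLOW(S') = {b, c, y}
FOLLOW(P') = {b, c, y}
Cell M[P, y] receives both P → T S c c and P → ε — the grammar is not LL(1).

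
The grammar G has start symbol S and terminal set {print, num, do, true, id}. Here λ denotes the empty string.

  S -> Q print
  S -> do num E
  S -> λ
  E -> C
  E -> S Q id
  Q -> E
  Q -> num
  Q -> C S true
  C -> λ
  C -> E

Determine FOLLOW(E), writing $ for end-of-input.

{$, do, id, num, print, true}

FIRST(S) = {λ, do, id, num, print, true}  (via Q print)
FIRST(E) = {λ, do, id, num, print, true}  (via C, S Q id)
FIRST(C) = {λ, do, id, num, print, true}  (via E)
FIRST(Q) = {λ, do, id, num, print, true}  (via E, C S true)
FOLLOW(S) includes $ since S is the start symbol.
FOLLOW(S): in E->S Q id, S is followed by Q id with FIRST {do, id, num, print, true}; in Q->C S true, S is followed by true with FIRST {true}. Thus FOLLOW(S) = {$, do, id, num, print, true}.
FOLLOW(Q): in S->Q print, Q is followed by print with FIRST {print}; in E->S Q id, Q is followed by id with FIRST {id}. Thus FOLLOW(Q) = {id, print}.
FOLLOW(E): in S->do num E, the suffix after E is empty, so FOLLOW(E) ⊇ FOLLOW(S) = {$, do, id, num, print, true}; in Q->E, the suffix after E is empty, so FOLLOW(E) ⊇ FOLLOW(Q) = {id, print}; in C->E, the suffix after E is empty, so FOLLOW(E) ⊇ FOLLOW(C) = {$, do, id, num, print, true}. Thus FOLLOW(E) = {$, do, id, num, print, true}.
FOLLOW(C): in E->C, the suffix after C is empty, so FOLLOW(C) ⊇ FOLLOW(E) = {$, do, id, num, print, true}; in Q->C S true, C is followed by S true with FIRST {do, id, num, print, true}. Thus FOLLOW(C) = {$, do, id, num, print, true}.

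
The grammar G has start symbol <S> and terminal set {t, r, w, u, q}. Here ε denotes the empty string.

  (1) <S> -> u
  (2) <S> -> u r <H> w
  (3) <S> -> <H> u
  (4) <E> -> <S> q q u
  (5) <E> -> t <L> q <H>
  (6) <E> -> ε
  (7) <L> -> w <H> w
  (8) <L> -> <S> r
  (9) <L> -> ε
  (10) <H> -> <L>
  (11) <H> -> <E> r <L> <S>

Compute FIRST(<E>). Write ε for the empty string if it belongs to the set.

{ε, r, t, u, w}

FIRST(<S>) = {r, t, u, w}  (via <H> u)
FIRST(<E>) = {ε, r, t, u, w}  (via <S> q q u)
FIRST(<L>) = {ε, r, t, u, w}  (via <S> r)
FIRST(<H>) = {ε, r, t, u, w}  (via <L>, <E> r <L> <S>)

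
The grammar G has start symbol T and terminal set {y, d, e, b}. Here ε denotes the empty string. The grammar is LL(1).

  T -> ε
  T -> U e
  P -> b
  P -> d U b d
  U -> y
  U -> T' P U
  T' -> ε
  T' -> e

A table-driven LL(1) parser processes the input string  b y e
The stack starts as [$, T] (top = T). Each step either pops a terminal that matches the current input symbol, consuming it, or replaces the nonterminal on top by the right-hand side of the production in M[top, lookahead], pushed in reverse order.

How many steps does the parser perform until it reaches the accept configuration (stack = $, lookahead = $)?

     Stack       Input    Action
  1  $ T         b y e $  expand T -> U e
  2  $ e U       b y e $  expand U -> T' P U
  3  $ e U P T'  b y e $  expand T' -> ε
  4  $ e U P     b y e $  expand P -> b
  5  $ e U b     b y e $  match b
  6  $ e U       y e $    expand U -> y
  7  $ e y       y e $    match y
  8  $ e         e $      match e
Accept reached after 8 steps.

8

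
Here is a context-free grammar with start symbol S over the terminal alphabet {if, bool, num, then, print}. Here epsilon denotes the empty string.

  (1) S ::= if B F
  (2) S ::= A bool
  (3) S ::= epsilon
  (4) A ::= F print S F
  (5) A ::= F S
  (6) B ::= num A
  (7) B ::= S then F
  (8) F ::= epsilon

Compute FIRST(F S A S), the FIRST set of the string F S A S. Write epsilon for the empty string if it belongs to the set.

FIRST(F): from F::=epsilon we get {epsilon}. So FIRST(F) = {epsilon}.
FIRST(S): from S::=if B F we get {if}; from S::=A bool we get {bool, if, print}; from S::=epsilon we get {epsilon}. So FIRST(S) = {epsilon, bool, if, print}.
FIRST(A): from A::=F print S F we get {print}; from A::=F S we get {epsilon, bool, if, print}. So FIRST(A) = {epsilon, bool, if, print}.
FIRST(B): from B::=num A we get {num}; from B::=S then F we get {bool, if, print, then}. So FIRST(B) = {bool, if, num, print, then}.
FIRST(F S A S): take FIRST of each symbol in turn, carrying on past any symbol whose FIRST contains epsilon; result {epsilon, bool, if, print}.

{epsilon, bool, if, print}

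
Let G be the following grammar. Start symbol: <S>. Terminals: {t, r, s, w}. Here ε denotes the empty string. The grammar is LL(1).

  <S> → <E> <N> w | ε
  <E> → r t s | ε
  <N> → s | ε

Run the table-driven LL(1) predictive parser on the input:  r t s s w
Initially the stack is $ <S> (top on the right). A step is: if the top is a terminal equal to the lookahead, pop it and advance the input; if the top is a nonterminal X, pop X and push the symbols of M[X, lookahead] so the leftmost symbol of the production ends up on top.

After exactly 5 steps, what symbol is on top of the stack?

<N>

step 1: stack=$ <S>  input=r t s s w $  — expand <S> → <E> <N> w
step 2: stack=$ w <N> <E>  input=r t s s w $  — expand <E> → r t s
step 3: stack=$ w <N> s t r  input=r t s s w $  — match r
step 4: stack=$ w <N> s t  input=t s s w $  — match t
step 5: stack=$ w <N> s  input=s s w $  — match s
Stack after step 5: $ w <N> (top = <N>).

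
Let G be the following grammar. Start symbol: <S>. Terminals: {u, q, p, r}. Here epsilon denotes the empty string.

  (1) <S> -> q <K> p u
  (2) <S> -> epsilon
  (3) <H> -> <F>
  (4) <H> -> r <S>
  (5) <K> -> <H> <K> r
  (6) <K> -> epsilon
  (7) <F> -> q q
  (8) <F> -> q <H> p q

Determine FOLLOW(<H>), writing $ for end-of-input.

{p, q, r}

FIRST(<S>): from <S>->q <K> p u we get {q}; from <S>->epsilon we get {epsilon}. So FIRST(<S>) = {epsilon, q}.
FIRST(<F>): from <F>->q q we get {q}; from <F>->q <H> p q we get {q}. So FIRST(<F>) = {q}.
FIRST(<H>): from <H>-><F> we get {q}; from <H>->r <S> we get {r}. So FIRST(<H>) = {q, r}.
FIRST(<K>): from <K>-><H> <K> r we get {q, r}; from <K>->epsilon we get {epsilon}. So FIRST(<K>) = {epsilon, q, r}.
FOLLOW(<S>) includes $ since <S> is the start symbol.
FOLLOW(<H>): in <K>-><H> <K> r, <H> is followed by <K> r with FIRST {q, r}; in <F>->q <H> p q, <H> is followed by p q with FIRST {p}. Thus FOLLOW(<H>) = {p, q, r}.
FOLLOW(<S>): in <H>->r <S>, the suffix after <S> is empty, so FOLLOW(<S>) ⊇ FOLLOW(<H>) = {p, q, r}. Thus FOLLOW(<S>) = {$, p, q, r}.
FOLLOW(<K>): in <S>->q <K> p u, <K> is followed by p u with FIRST {p}; in <K>-><H> <K> r, <K> is followed by r with FIRST {r}. Thus FOLLOW(<K>) = {p, r}.
FOLLOW(<F>): in <H>-><F>, the suffix after <F> is empty, so FOLLOW(<F>) ⊇ FOLLOW(<H>) = {p, q, r}. Thus FOLLOW(<F>) = {p, q, r}.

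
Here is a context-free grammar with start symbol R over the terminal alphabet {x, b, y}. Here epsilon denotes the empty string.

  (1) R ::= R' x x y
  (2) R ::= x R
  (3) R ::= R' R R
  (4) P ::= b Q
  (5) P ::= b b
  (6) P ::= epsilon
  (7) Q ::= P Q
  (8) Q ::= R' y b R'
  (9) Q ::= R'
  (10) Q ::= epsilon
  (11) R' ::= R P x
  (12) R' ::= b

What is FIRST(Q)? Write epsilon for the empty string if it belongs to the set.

FIRST(P): from P::=b Q we get {b}; from P::=b b we get {b}; from P::=epsilon we get {epsilon}. So FIRST(P) = {epsilon, b}.
FIRST(R): from R::=R' x x y we get {b, x}; from R::=x R we get {x}; from R::=R' R R we get {b, x}. So FIRST(R) = {b, x}.
FIRST(R'): from R'::=R P x we get {b, x}; from R'::=b we get {b}. So FIRST(R') = {b, x}.
FIRST(Q): from Q::=P Q we get {epsilon, b, x}; from Q::=R' y b R' we get {b, x}; from Q::=R' we get {b, x}; from Q::=epsilon we get {epsilon}. So FIRST(Q) = {epsilon, b, x}.

{epsilon, b, x}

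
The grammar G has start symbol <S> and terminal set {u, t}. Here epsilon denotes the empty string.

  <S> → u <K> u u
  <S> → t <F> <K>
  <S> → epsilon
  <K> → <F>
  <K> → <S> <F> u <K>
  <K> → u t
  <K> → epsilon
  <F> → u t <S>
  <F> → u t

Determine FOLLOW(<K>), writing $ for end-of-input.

FIRST(<S>): from <S>→u <K> u u we get {u}; from <S>→t <F> <K> we get {t}; from <S>→epsilon we get {epsilon}. So FIRST(<S>) = {epsilon, t, u}.
FIRST(<F>): from <F>→u t <S> we get {u}; from <F>→u t we get {u}. So FIRST(<F>) = {u}.
FIRST(<K>): from <K>→<F> we get {u}; from <K>→<S> <F> u <K> we get {t, u}; from <K>→u t we get {u}; from <K>→epsilon we get {epsilon}. So FIRST(<K>) = {epsilon, t, u}.
FOLLOW(<S>) includes $ since <S> is the start symbol.
FOLLOW(<S>): in <K>→<S> <F> u <K>, <S> is followed by <F> u <K> with FIRST {u}; in <F>→u t <S>, the suffix after <S> is empty, so FOLLOW(<S>) ⊇ FOLLOW(<F>) = {$, t, u}. Thus FOLLOW(<S>) = {$, t, u}.
FOLLOW(<K>): in <S>→u <K> u u, <K> is followed by u u with FIRST {u}; in <S>→t <F> <K>, the suffix after <K> is empty, so FOLLOW(<K>) ⊇ FOLLOW(<S>) = {$, t, u}; in <K>→<S> <F> u <K>, the suffix after <K> is empty (adds nothing new). Thus FOLLOW(<K>) = {$, t, u}.
FOLLOW(<F>): in <S>→t <F> <K>, <F> is followed by <K> with FIRST {epsilon, t, u}; in <S>→t <F> <K>, the suffix after <F> is nullable, so FOLLOW(<F>) ⊇ FOLLOW(<S>) = {$, t, u}; in <K>→<F>, the suffix after <F> is empty, so FOLLOW(<F>) ⊇ FOLLOW(<K>) = {$, t, u}; in <K>→<S> <F> u <K>, <F> is followed by u <K> with FIRST {u}. Thus FOLLOW(<F>) = {$, t, u}.

{$, t, u}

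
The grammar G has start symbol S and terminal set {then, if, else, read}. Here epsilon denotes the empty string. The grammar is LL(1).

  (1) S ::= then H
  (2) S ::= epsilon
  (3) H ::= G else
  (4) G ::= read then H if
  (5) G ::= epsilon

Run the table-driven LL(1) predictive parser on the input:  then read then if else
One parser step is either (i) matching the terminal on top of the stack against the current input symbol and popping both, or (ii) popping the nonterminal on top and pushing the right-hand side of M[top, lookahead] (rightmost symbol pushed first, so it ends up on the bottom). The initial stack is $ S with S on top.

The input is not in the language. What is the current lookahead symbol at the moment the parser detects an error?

     Stack                  Input                     Action
  1  $ S                    then read then if else $  expand S ::= then H
  2  $ H then               then read then if else $  match then
  3  $ H                    read then if else $       expand H ::= G else
  4  $ else G               read then if else $       expand G ::= read then H if
  5  $ else if H then read  read then if else $       match read
  6  $ else if H then       then if else $            match then
  7  $ else if H            if else $                 error: M[H, if] is empty

if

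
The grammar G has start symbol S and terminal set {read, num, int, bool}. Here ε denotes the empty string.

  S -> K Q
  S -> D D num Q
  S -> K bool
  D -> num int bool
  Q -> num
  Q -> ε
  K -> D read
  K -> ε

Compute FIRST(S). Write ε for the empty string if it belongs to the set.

FIRST(D): from D->num int bool we get {num}. So FIRST(D) = {num}.
FIRST(Q): from Q->num we get {num}; from Q->ε we get {ε}. So FIRST(Q) = {ε, num}.
FIRST(K): from K->D read we get {num}; from K->ε we get {ε}. So FIRST(K) = {ε, num}.
FIRST(S): from S->K Q we get {ε, num}; from S->D D num Q we get {num}; from S->K bool we get {bool, num}. So FIRST(S) = {ε, bool, num}.

{ε, bool, num}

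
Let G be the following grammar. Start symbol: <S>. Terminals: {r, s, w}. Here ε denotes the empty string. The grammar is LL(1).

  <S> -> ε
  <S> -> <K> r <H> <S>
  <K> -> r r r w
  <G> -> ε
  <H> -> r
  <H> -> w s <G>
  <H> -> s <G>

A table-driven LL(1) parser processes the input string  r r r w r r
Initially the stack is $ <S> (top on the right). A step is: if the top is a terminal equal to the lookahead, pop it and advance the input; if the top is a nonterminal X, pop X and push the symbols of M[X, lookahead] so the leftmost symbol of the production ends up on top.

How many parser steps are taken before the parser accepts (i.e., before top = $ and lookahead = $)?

      Stack                Input          Action
   1  $ <S>                r r r w r r $  expand <S> -> <K> r <H> <S>
   2  $ <S> <H> r <K>      r r r w r r $  expand <K> -> r r r w
   3  $ <S> <H> r w r r r  r r r w r r $  match r
   4  $ <S> <H> r w r r    r r w r r $    match r
   5  $ <S> <H> r w r      r w r r $      match r
   6  $ <S> <H> r w        w r r $        match w
   7  $ <S> <H> r          r r $          match r
   8  $ <S> <H>            r $            expand <H> -> r
   9  $ <S> r              r $            match r
  10  $ <S>                $              expand <S> -> ε
Accept reached after 10 steps.

10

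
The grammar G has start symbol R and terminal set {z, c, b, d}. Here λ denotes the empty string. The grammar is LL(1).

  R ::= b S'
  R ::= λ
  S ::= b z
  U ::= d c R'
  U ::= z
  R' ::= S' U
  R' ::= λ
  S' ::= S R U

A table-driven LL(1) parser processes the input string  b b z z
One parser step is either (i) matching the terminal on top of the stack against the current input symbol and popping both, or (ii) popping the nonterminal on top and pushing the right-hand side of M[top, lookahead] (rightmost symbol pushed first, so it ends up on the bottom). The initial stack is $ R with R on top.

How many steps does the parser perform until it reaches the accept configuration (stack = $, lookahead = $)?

     Stack      Input      Action
  1  $ R        b b z z $  expand R ::= b S'
  2  $ S' b     b b z z $  match b
  3  $ S'       b z z $    expand S' ::= S R U
  4  $ U R S    b z z $    expand S ::= b z
  5  $ U R z b  b z z $    match b
  6  $ U R z    z z $      match z
  7  $ U R      z $        expand R ::= λ
  8  $ U        z $        expand U ::= z
  9  $ z        z $        match z
Accept reached after 9 steps.

9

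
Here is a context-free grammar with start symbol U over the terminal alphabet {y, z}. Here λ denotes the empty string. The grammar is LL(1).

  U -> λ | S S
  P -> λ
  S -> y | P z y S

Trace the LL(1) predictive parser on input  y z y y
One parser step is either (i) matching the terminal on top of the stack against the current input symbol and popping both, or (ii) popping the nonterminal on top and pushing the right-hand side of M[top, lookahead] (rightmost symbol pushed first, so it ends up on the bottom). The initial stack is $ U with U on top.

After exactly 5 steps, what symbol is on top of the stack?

z

step 1: stack=$ U  input=y z y y $  — expand U -> S S
step 2: stack=$ S S  input=y z y y $  — expand S -> y
step 3: stack=$ S y  input=y z y y $  — match y
step 4: stack=$ S  input=z y y $  — expand S -> P z y S
step 5: stack=$ S y z P  input=z y y $  — expand P -> λ
Stack after step 5: $ S y z (top = z).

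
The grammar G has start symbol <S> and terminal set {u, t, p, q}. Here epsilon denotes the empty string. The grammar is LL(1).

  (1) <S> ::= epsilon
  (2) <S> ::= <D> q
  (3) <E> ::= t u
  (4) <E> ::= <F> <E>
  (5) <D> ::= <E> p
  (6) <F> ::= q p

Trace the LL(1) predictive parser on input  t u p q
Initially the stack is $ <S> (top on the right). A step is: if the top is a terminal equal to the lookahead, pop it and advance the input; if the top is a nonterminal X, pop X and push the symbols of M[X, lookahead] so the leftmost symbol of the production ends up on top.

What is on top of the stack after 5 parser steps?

step 1: stack=$ <S>  input=t u p q $  — expand <S> ::= <D> q
step 2: stack=$ q <D>  input=t u p q $  — expand <D> ::= <E> p
step 3: stack=$ q p <E>  input=t u p q $  — expand <E> ::= t u
step 4: stack=$ q p u t  input=t u p q $  — match t
step 5: stack=$ q p u  input=u p q $  — match u
Stack after step 5: $ q p (top = p).

p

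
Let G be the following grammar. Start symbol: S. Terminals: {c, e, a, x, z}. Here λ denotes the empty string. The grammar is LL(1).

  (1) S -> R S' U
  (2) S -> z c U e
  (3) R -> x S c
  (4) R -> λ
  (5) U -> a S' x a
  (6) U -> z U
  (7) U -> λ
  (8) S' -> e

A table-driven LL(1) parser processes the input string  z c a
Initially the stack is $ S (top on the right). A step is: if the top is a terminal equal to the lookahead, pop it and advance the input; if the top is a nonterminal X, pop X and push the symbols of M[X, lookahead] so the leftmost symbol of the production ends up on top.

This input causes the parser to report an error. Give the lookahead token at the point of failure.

$

     Stack         Input    Action
  1  $ S           z c a $  expand S -> z c U e
  2  $ e U c z     z c a $  match z
  3  $ e U c       c a $    match c
  4  $ e U         a $      expand U -> a S' x a
  5  $ e a x S' a  a $      match a
  6  $ e a x S'    $        error: M[S', $] is empty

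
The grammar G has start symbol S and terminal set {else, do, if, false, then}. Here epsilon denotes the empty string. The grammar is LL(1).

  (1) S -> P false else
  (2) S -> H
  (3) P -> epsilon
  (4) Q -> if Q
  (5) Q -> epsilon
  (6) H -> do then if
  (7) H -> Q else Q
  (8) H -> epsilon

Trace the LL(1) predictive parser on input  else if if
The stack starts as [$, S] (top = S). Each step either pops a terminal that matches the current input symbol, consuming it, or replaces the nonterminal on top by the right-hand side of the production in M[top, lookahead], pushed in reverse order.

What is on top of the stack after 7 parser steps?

if

step 1: stack=$ S  input=else if if $  — expand S -> H
step 2: stack=$ H  input=else if if $  — expand H -> Q else Q
step 3: stack=$ Q else Q  input=else if if $  — expand Q -> epsilon
step 4: stack=$ Q else  input=else if if $  — match else
step 5: stack=$ Q  input=if if $  — expand Q -> if Q
step 6: stack=$ Q if  input=if if $  — match if
step 7: stack=$ Q  input=if $  — expand Q -> if Q
Stack after step 7: $ Q if (top = if).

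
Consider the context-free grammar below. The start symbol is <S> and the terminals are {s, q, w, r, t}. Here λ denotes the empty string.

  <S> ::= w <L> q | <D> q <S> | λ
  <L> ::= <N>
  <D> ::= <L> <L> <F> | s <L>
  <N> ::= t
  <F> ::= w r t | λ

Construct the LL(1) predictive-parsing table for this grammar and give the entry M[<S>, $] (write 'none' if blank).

FIRST(<N>): from <N>::=t we get {t}. So FIRST(<N>) = {t}.
FIRST(<F>): from <F>::=w r t we get {w}; from <F>::=λ we get {λ}. So FIRST(<F>) = {λ, w}.
FIRST(<L>): from <L>::=<N> we get {t}. So FIRST(<L>) = {t}.
FIRST(<D>): from <D>::=<L> <L> <F> we get {t}; from <D>::=s <L> we get {s}. So FIRST(<D>) = {s, t}.
FIRST(<S>): from <S>::=w <L> q we get {w}; from <S>::=<D> q <S> we get {s, t}; from <S>::=λ we get {λ}. So FIRST(<S>) = {λ, s, t, w}.
FOLLOW(<S>) includes $ since <S> is the start symbol.
FOLLOW(<S>): in <S>::=<D> q <S>, the suffix after <S> is empty (adds nothing new). Thus FOLLOW(<S>) = {$}.
For <S> ::= w <L> q: FIRST(w <L> q) = {w}, so it goes in M[<S>, t] for t ∈ {w}.
For <S> ::= <D> q <S>: FIRST(<D> q <S>) = {s, t}, so it goes in M[<S>, t] for t ∈ {s, t}.
For <S> ::= λ: FIRST(λ) = {λ}, so it goes in M[<S>, t] for t ∈ {}; since λ ∈ FIRST, also for every t ∈ FOLLOW(<S>) = {$}.

<S> ::= λ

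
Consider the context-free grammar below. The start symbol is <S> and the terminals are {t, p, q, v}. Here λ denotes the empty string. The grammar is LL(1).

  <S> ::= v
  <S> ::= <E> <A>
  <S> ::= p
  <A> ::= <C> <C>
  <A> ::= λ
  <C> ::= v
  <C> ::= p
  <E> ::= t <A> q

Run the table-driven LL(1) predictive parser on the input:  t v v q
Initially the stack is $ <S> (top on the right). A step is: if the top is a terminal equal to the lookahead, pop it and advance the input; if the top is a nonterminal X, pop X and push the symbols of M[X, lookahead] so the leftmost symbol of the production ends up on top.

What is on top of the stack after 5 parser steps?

v

     Stack            Input      Action
  1  $ <S>            t v v q $  expand <S> ::= <E> <A>
  2  $ <A> <E>        t v v q $  expand <E> ::= t <A> q
  3  $ <A> q <A> t    t v v q $  match t
  4  $ <A> q <A>      v v q $    expand <A> ::= <C> <C>
  5  $ <A> q <C> <C>  v v q $    expand <C> ::= v
Stack after step 5: $ <A> q <C> v (top = v).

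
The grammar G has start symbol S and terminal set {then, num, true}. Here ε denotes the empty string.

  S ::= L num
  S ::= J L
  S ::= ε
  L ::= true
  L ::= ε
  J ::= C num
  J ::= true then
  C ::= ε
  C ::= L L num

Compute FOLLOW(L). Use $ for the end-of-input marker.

FIRST(L): from L::=true we get {true}; from L::=ε we get {ε}. So FIRST(L) = {ε, true}.
FIRST(C): from C::=ε we get {ε}; from C::=L L num we get {num, true}. So FIRST(C) = {ε, num, true}.
FIRST(J): from J::=C num we get {num, true}; from J::=true then we get {true}. So FIRST(J) = {num, true}.
FIRST(S): from S::=L num we get {num, true}; from S::=J L we get {num, true}; from S::=ε we get {ε}. So FIRST(S) = {ε, num, true}.
FOLLOW(S) includes $ since S is the start symbol.
FOLLOW(S): S appears on no right-hand side. Thus FOLLOW(S) = {$}.
FOLLOW(L): in S::=L num, L is followed by num with FIRST {num}; in S::=J L, the suffix after L is empty, so FOLLOW(L) ⊇ FOLLOW(S) = {$}; in C::=L L num (occurrence 1), L is followed by L num with FIRST {num, true}; in C::=L L num (occurrence 2), L is followed by num with FIRST {num}. Thus FOLLOW(L) = {$, num, true}.
FOLLOW(J): in S::=J L, J is followed by L with FIRST {ε, true}; in S::=J L, the suffix after J is nullable, so FOLLOW(J) ⊇ FOLLOW(S) = {$}. Thus FOLLOW(J) = {$, true}.
FOLLOW(C): in J::=C num, C is followed by num with FIRST {num}. Thus FOLLOW(C) = {num}.

{$, num, true}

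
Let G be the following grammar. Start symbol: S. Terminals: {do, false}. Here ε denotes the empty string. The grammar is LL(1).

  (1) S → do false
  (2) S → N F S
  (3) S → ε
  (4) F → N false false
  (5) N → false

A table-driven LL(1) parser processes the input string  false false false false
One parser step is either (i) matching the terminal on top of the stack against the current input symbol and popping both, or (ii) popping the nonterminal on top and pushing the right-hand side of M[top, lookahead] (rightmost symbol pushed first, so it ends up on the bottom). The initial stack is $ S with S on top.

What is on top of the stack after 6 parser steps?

false

     Stack                  Input                      Action
  1  $ S                    false false false false $  expand S → N F S
  2  $ S F N                false false false false $  expand N → false
  3  $ S F false            false false false false $  match false
  4  $ S F                  false false false $        expand F → N false false
  5  $ S false false N      false false false $        expand N → false
  6  $ S false false false  false false false $        match false
Stack after step 6: $ S false false (top = false).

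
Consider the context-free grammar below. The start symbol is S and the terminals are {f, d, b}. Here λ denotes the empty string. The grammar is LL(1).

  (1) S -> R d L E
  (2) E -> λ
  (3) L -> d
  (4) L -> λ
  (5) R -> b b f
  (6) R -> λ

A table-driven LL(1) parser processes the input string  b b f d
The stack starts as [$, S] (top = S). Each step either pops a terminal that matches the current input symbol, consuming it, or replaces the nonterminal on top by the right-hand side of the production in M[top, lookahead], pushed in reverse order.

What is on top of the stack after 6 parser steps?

step 1: stack=$ S  input=b b f d $  — expand S -> R d L E
step 2: stack=$ E L d R  input=b b f d $  — expand R -> b b f
step 3: stack=$ E L d f b b  input=b b f d $  — match b
step 4: stack=$ E L d f b  input=b f d $  — match b
step 5: stack=$ E L d f  input=f d $  — match f
step 6: stack=$ E L d  input=d $  — match d
Stack after step 6: $ E L (top = L).

L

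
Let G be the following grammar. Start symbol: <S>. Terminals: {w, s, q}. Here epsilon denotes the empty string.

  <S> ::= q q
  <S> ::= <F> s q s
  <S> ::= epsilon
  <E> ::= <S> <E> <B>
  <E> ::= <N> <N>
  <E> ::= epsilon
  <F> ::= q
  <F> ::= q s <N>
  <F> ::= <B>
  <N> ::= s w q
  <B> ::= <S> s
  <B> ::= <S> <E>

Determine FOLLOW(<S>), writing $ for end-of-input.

FIRST(<N>) = {s}
FIRST(<S>) = {epsilon, q, s}  (via <F> s q s)
FIRST(<E>) = {epsilon, q, s}  (via <S> <E> <B>, <N> <N>)
FIRST(<B>) = {epsilon, q, s}  (via <S> s, <S> <E>)
FIRST(<F>) = {epsilon, q, s}  (via <B>)
FOLLOW(<S>) includes $ since <S> is the start symbol.
FOLLOW(<F>): in <S>::=<F> s q s, <F> is followed by s q s with FIRST {s}. Thus FOLLOW(<F>) = {s}.
FOLLOW(<S>): in <E>::=<S> <E> <B>, <S> is followed by <E> <B> with FIRST {epsilon, q, s}; in <E>::=<S> <E> <B>, the suffix after <S> is nullable, so FOLLOW(<S>) ⊇ FOLLOW(<E>) = {q, s}; in <B>::=<S> s, <S> is followed by s with FIRST {s}; in <B>::=<S> <E>, <S> is followed by <E> with FIRST {epsilon, q, s}; in <B>::=<S> <E>, the suffix after <S> is nullable, so FOLLOW(<S>) ⊇ FOLLOW(<B>) = {q, s}. Thus FOLLOW(<S>) = {$, q, s}.
FOLLOW(<E>): in <E>::=<S> <E> <B>, <E> is followed by <B> with FIRST {epsilon, q, s}; in <E>::=<S> <E> <B>, the suffix after <E> is nullable (adds nothing new); in <B>::=<S> <E>, the suffix after <E> is empty, so FOLLOW(<E>) ⊇ FOLLOW(<B>) = {q, s}. Thus FOLLOW(<E>) = {q, s}.
FOLLOW(<N>): in <E>::=<N> <N> (occurrence 1), <N> is followed by <N> with FIRST {s}; in <E>::=<N> <N> (occurrence 2), the suffix after <N> is empty, so FOLLOW(<N>) ⊇ FOLLOW(<E>) = {q, s}; in <F>::=q s <N>, the suffix after <N> is empty, so FOLLOW(<N>) ⊇ FOLLOW(<F>) = {s}. Thus FOLLOW(<N>) = {q, s}.
FOLLOW(<B>): in <E>::=<S> <E> <B>, the suffix after <B> is empty, so FOLLOW(<B>) ⊇ FOLLOW(<E>) = {q, s}; in <F>::=<B>, the suffix after <B> is empty, so FOLLOW(<B>) ⊇ FOLLOW(<F>) = {s}. Thus FOLLOW(<B>) = {q, s}.

{$, q, s}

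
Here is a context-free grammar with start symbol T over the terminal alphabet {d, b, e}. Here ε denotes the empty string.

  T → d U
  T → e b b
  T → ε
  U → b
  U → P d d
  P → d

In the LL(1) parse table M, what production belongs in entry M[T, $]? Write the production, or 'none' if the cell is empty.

T → ε

FIRST(T) = {ε, d, e}
FIRST(P) = {d}
FIRST(U) = {b, d}  (via P d d)
FOLLOW(T) includes $ since T is the start symbol.
FOLLOW(T): T appears on no right-hand side. Thus FOLLOW(T) = {$}.
For T → d U: FIRST(d U) = {d}, so it goes in M[T, t] for t ∈ {d}.
For T → e b b: FIRST(e b b) = {e}, so it goes in M[T, t] for t ∈ {e}.
For T → ε: FIRST(ε) = {ε}, so it goes in M[T, t] for t ∈ {}; since ε ∈ FIRST, also for every t ∈ FOLLOW(T) = {$}.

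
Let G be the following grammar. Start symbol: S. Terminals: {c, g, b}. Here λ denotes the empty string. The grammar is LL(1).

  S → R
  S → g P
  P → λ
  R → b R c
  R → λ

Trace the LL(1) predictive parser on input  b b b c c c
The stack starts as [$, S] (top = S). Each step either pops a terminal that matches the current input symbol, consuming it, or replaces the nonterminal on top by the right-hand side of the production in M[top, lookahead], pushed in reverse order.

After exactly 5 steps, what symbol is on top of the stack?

     Stack      Input          Action
  1  $ S        b b b c c c $  expand S → R
  2  $ R        b b b c c c $  expand R → b R c
  3  $ c R b    b b b c c c $  match b
  4  $ c R      b b c c c $    expand R → b R c
  5  $ c c R b  b b c c c $    match b
Stack after step 5: $ c c R (top = R).

R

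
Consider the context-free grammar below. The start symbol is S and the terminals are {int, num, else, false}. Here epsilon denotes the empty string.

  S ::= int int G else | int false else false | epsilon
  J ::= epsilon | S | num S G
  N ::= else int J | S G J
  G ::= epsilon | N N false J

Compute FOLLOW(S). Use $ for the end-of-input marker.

{$, else, false, int, num}

FIRST(S) = {epsilon, int}
FIRST(J) = {epsilon, int, num}  (via S)
FIRST(N) = {epsilon, else, false, int, num}  (via S G J)
FIRST(G) = {epsilon, else, false, int, num}  (via N N false J)
FOLLOW(S) includes $ since S is the start symbol.
FOLLOW(N): in G::=N N false J (occurrence 1), N is followed by N false J with FIRST {else, false, int, num}; in G::=N N false J (occurrence 2), N is followed by false J with FIRST {false}. Thus FOLLOW(N) = {else, false, int, num}.
FOLLOW(S): in J::=S, the suffix after S is empty, so FOLLOW(S) ⊇ FOLLOW(J) = {else, false, int, num}; in J::=num S G, S is followed by G with FIRST {epsilon, else, false, int, num}; in J::=num S G, the suffix after S is nullable, so FOLLOW(S) ⊇ FOLLOW(J) = {else, false, int, num}; in N::=S G J, S is followed by G J with FIRST {epsilon, else, false, int, num}; in N::=S G J, the suffix after S is nullable, so FOLLOW(S) ⊇ FOLLOW(N) = {else, false, int, num}. Thus FOLLOW(S) = {$, else, false, int, num}.
FOLLOW(J): in N::=else int J, the suffix after J is empty, so FOLLOW(J) ⊇ FOLLOW(N) = {else, false, int, num}; in N::=S G J, the suffix after J is empty, so FOLLOW(J) ⊇ FOLLOW(N) = {else, false, int, num}; in G::=N N false J, the suffix after J is empty, so FOLLOW(J) ⊇ FOLLOW(G) = {else, false, int, num}. Thus FOLLOW(J) = {else, false, int, num}.
FOLLOW(G): in S::=int int G else, G is followed by else with FIRST {else}; in J::=num S G, the suffix after G is empty, so FOLLOW(G) ⊇ FOLLOW(J) = {else, false, int, num}; in N::=S G J, G is followed by J with FIRST {epsilon, int, num}; in N::=S G J, the suffix after G is nullable, so FOLLOW(G) ⊇ FOLLOW(N) = {else, false, int, num}. Thus FOLLOW(G) = {else, false, int, num}.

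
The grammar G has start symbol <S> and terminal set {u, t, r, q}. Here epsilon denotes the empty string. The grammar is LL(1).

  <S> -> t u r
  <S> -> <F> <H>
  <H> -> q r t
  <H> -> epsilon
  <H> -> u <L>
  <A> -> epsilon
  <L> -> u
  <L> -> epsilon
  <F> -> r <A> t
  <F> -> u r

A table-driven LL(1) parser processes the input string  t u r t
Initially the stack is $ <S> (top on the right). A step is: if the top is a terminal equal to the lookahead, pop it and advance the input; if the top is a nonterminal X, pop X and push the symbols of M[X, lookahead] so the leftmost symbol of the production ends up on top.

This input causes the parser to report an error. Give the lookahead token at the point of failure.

t

     Stack    Input      Action
  1  $ <S>    t u r t $  expand <S> -> t u r
  2  $ r u t  t u r t $  match t
  3  $ r u    u r t $    match u
  4  $ r      r t $      match r
  5  $        t $        error: stack empty but input remains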